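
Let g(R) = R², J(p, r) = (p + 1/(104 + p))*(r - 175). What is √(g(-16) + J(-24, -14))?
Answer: √1915855/20 ≈ 69.207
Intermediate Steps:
J(p, r) = (-175 + r)*(p + 1/(104 + p)) (J(p, r) = (p + 1/(104 + p))*(-175 + r) = (-175 + r)*(p + 1/(104 + p)))
√(g(-16) + J(-24, -14)) = √((-16)² + (-175 - 14 - 18200*(-24) - 175*(-24)² - 14*(-24)² + 104*(-24)*(-14))/(104 - 24)) = √(256 + (-175 - 14 + 436800 - 175*576 - 14*576 + 34944)/80) = √(256 + (-175 - 14 + 436800 - 100800 - 8064 + 34944)/80) = √(256 + (1/80)*362691) = √(256 + 362691/80) = √(383171/80) = √1915855/20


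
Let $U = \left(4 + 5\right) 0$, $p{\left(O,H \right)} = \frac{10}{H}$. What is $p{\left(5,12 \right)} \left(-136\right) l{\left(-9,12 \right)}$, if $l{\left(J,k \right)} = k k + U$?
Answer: $-16320$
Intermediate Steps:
$U = 0$ ($U = 9 \cdot 0 = 0$)
$l{\left(J,k \right)} = k^{2}$ ($l{\left(J,k \right)} = k k + 0 = k^{2} + 0 = k^{2}$)
$p{\left(5,12 \right)} \left(-136\right) l{\left(-9,12 \right)} = \frac{10}{12} \left(-136\right) 12^{2} = 10 \cdot \frac{1}{12} \left(-136\right) 144 = \frac{5}{6} \left(-136\right) 144 = \left(- \frac{340}{3}\right) 144 = -16320$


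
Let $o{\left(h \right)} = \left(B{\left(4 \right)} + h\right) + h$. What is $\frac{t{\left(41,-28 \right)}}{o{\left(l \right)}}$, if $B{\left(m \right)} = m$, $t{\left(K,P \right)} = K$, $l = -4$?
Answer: $- \frac{41}{4} \approx -10.25$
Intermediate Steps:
$o{\left(h \right)} = 4 + 2 h$ ($o{\left(h \right)} = \left(4 + h\right) + h = 4 + 2 h$)
$\frac{t{\left(41,-28 \right)}}{o{\left(l \right)}} = \frac{41}{4 + 2 \left(-4\right)} = \frac{41}{4 - 8} = \frac{41}{-4} = 41 \left(- \frac{1}{4}\right) = - \frac{41}{4}$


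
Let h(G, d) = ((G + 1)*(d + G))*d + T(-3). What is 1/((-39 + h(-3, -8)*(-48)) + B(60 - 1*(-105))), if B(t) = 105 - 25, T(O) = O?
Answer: 1/8633 ≈ 0.00011583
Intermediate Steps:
h(G, d) = -3 + d*(1 + G)*(G + d) (h(G, d) = ((G + 1)*(d + G))*d - 3 = ((1 + G)*(G + d))*d - 3 = d*(1 + G)*(G + d) - 3 = -3 + d*(1 + G)*(G + d))
B(t) = 80
1/((-39 + h(-3, -8)*(-48)) + B(60 - 1*(-105))) = 1/((-39 + (-3 + (-8)² - 3*(-8) - 3*(-8)² - 8*(-3)²)*(-48)) + 80) = 1/((-39 + (-3 + 64 + 24 - 3*64 - 8*9)*(-48)) + 80) = 1/((-39 + (-3 + 64 + 24 - 192 - 72)*(-48)) + 80) = 1/((-39 - 179*(-48)) + 80) = 1/((-39 + 8592) + 80) = 1/(8553 + 80) = 1/8633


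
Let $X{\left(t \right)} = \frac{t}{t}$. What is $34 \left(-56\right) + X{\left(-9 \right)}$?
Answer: $-1903$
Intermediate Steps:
$X{\left(t \right)} = 1$
$34 \left(-56\right) + X{\left(-9 \right)} = 34 \left(-56\right) + 1 = -1904 + 1 = -1903$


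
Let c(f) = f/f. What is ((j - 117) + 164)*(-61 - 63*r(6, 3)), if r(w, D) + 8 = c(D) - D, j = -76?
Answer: -16501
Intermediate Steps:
c(f) = 1
r(w, D) = -7 - D (r(w, D) = -8 + (1 - D) = -7 - D)
((j - 117) + 164)*(-61 - 63*r(6, 3)) = ((-76 - 117) + 164)*(-61 - 63*(-7 - 1*3)) = (-193 + 164)*(-61 - 63*(-7 - 3)) = -29*(-61 - 63*(-10)) = -29*(-61 + 630) = -29*569 = -16501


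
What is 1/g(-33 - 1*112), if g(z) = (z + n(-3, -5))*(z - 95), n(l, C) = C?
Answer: 1/36000 ≈ 2.7778e-5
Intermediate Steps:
g(z) = (-95 + z)*(-5 + z) (g(z) = (z - 5)*(z - 95) = (-5 + z)*(-95 + z) = (-95 + z)*(-5 + z))
1/g(-33 - 1*112) = 1/(475 + (-33 - 1*112)² - 100*(-33 - 1*112)) = 1/(475 + (-33 - 112)² - 100*(-33 - 112)) = 1/(475 + (-145)² - 100*(-145)) = 1/(475 + 21025 + 14500) = 1/36000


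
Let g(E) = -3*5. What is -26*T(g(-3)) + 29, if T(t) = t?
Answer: 419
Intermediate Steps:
g(E) = -15
-26*T(g(-3)) + 29 = -26*(-15) + 29 = 390 + 29 = 419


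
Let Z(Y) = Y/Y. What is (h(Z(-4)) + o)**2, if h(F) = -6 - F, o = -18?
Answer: 625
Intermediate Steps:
Z(Y) = 1
(h(Z(-4)) + o)**2 = ((-6 - 1*1) - 18)**2 = ((-6 - 1) - 18)**2 = (-7 - 18)**2 = (-25)**2 = 625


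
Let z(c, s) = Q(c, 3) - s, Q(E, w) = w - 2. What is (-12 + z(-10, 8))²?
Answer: 361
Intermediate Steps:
Q(E, w) = -2 + w
z(c, s) = 1 - s (z(c, s) = (-2 + 3) - s = 1 - s)
(-12 + z(-10, 8))² = (-12 + (1 - 1*8))² = (-12 + (1 - 8))² = (-12 - 7)² = (-19)² = 361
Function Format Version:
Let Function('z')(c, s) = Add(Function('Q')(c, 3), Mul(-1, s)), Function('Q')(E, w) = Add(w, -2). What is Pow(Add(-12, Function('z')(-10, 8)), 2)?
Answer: 361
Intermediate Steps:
Function('Q')(E, w) = Add(-2, w)
Function('z')(c, s) = Add(1, Mul(-1, s)) (Function('z')(c, s) = Add(Add(-2, 3), Mul(-1, s)) = Add(1, Mul(-1, s)))
Pow(Add(-12, Function('z')(-10, 8)), 2) = Pow(Add(-12, Add(1, Mul(-1, 8))), 2) = Pow(Add(-12, Add(1, -8)), 2) = Pow(Add(-12, -7), 2) = Pow(-19, 2) = 361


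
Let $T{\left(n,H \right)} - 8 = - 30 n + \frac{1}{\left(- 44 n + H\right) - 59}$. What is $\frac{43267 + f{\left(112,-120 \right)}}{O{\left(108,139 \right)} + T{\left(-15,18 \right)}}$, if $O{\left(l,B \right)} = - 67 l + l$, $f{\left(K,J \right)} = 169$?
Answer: $- \frac{26886884}{4128729} \approx -6.5121$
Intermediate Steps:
$O{\left(l,B \right)} = - 66 l$
$T{\left(n,H \right)} = 8 + \frac{1}{-59 + H - 44 n} - 30 n$ ($T{\left(n,H \right)} = 8 - \left(- \frac{1}{\left(- 44 n + H\right) - 59} + 30 n\right) = 8 - \left(- \frac{1}{\left(H - 44 n\right) - 59} + 30 n\right) = 8 - \left(- \frac{1}{-59 + H - 44 n} + 30 n\right) = 8 + \frac{1}{-59 + H - 44 n} - 30 n$)
$\frac{43267 + f{\left(112,-120 \right)}}{O{\left(108,139 \right)} + T{\left(-15,18 \right)}} = \frac{43267 + 169}{\left(-66\right) 108 + \frac{471 - -21270 - 1320 \left(-15\right)^{2} - 144 + 30 \cdot 18 \left(-15\right)}{59 - 18 + 44 \left(-15\right)}} = \frac{43436}{-7128 + \frac{471 + 21270 - 297000 - 144 - 8100}{59 - 18 - 660}} = \frac{43436}{-7128 + \frac{471 + 21270 - 297000 - 144 - 8100}{-619}} = \frac{43436}{-7128 - - \frac{283503}{619}} = \frac{43436}{-7128 + \frac{283503}{619}} = \frac{43436}{- \frac{4128729}{619}} = 43436 \left(- \frac{619}{4128729}\right) = - \frac{26886884}{4128729}$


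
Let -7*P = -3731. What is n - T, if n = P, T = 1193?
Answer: -660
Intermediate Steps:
P = 533 (P = -⅐*(-3731) = 533)
n = 533
n - T = 533 - 1*1193 = 533 - 1193 = -660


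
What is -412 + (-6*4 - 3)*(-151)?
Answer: 3665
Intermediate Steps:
-412 + (-6*4 - 3)*(-151) = -412 + (-24 - 3)*(-151) = -412 - 27*(-151) = -412 + 4077 = 3665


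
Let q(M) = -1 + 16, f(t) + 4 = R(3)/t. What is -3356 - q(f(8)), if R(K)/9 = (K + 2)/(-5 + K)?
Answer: -3371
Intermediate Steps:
R(K) = 9*(2 + K)/(-5 + K) (R(K) = 9*((K + 2)/(-5 + K)) = 9*((2 + K)/(-5 + K)) = 9*(2 + K)/(-5 + K))
f(t) = -4 - 45/(2*t) (f(t) = -4 + (9*(2 + 3)/(-5 + 3))/t = -4 + (9*5/(-2))/t = -4 + (9*(-½)*5)/t = -4 - 45/(2*t))
q(M) = 15
-3356 - q(f(8)) = -3356 - 1*15 = -3356 - 15 = -3371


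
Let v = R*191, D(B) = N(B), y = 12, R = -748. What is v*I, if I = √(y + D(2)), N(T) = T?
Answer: -142868*√14 ≈ -5.3456e+5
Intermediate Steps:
D(B) = B
I = √14 (I = √(12 + 2) = √14 ≈ 3.7417)
v = -142868 (v = -748*191 = -142868)
v*I = -142868*√14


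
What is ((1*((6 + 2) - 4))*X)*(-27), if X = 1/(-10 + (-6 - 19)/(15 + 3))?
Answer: 1944/205 ≈ 9.4829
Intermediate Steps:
X = -18/205 (X = 1/(-10 - 25/18) = 1/(-205/18) = -18/205 ≈ -0.087805)
((1*((6 + 2) - 4))*X)*(-27) = ((1*((6 + 2) - 4))*(-18/205))*(-27) = ((1*(8 - 4))*(-18/205))*(-27) = ((1*4)*(-18/205))*(-27) = (4*(-18/205))*(-27) = -72/205*(-27) = 1944/205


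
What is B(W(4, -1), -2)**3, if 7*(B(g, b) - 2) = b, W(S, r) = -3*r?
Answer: 1728/343 ≈ 5.0379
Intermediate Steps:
B(g, b) = 2 + b/7
B(W(4, -1), -2)**3 = (2 + (1/7)*(-2))**3 = (2 - 2/7)**3 = (12/7)**3 = 1728/343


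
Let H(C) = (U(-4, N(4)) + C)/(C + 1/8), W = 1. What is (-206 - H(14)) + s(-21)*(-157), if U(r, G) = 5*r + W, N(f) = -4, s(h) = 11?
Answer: -218389/113 ≈ -1932.6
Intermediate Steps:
U(r, G) = 1 + 5*r (U(r, G) = 5*r + 1 = 1 + 5*r)
H(C) = (-19 + C)/(⅛ + C) (H(C) = ((1 + 5*(-4)) + C)/(C + 1/8) = ((1 - 20) + C)/(C + ⅛) = (-19 + C)/(⅛ + C))
(-206 - H(14)) + s(-21)*(-157) = (-206 - 8*(-19 + 14)/(1 + 8*14)) + 11*(-157) = (-206 - 8*(-5)/(1 + 112)) - 1727 = (-206 - 8*(-5)/113) - 1727 = (-206 - 1*(-40/113)) - 1727 = (-206 + 40/113) - 1727 = -23238/113 - 1727 = -218389/113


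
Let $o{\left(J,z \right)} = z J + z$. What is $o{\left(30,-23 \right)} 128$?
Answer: $-91264$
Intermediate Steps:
$o{\left(J,z \right)} = z + J z$ ($o{\left(J,z \right)} = J z + z = z + J z$)
$o{\left(30,-23 \right)} 128 = - 23 \left(1 + 30\right) 128 = \left(-23\right) 31 \cdot 128 = \left(-713\right) 128 = -91264$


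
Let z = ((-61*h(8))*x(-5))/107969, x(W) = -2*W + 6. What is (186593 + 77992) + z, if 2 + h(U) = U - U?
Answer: 28566979817/107969 ≈ 2.6459e+5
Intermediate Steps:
h(U) = -2 (h(U) = -2 + (U - U) = -2 + 0 = -2)
x(W) = 6 - 2*W
z = 1952/107969 (z = ((-61*(-2))*(6 - 2*(-5)))/107969 = (122*(6 + 10))*(1/107969) = (122*16)*(1/107969) = 1952*(1/107969) = 1952/107969 ≈ 0.018079)
(186593 + 77992) + z = (186593 + 77992) + 1952/107969 = 264585 + 1952/107969 = 28566979817/107969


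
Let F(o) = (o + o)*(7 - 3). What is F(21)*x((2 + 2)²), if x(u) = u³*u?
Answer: 11010048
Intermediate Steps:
x(u) = u⁴
F(o) = 8*o (F(o) = (2*o)*4 = 8*o)
F(21)*x((2 + 2)²) = (8*21)*((2 + 2)²)⁴ = 168*(4²)⁴ = 168*16⁴ = 168*65536 = 11010048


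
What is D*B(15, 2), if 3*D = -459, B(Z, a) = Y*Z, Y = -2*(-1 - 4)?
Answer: -22950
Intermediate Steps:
Y = 10 (Y = -2*(-5) = 10)
B(Z, a) = 10*Z
D = -153 (D = (1/3)*(-459) = -153)
D*B(15, 2) = -1530*15 = -153*150 = -22950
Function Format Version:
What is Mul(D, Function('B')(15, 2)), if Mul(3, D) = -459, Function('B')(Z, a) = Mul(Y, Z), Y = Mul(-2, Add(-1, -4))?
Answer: -22950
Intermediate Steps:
Y = 10 (Y = Mul(-2, -5) = 10)
Function('B')(Z, a) = Mul(10, Z)
D = -153 (D = Mul(Rational(1, 3), -459) = -153)
Mul(D, Function('B')(15, 2)) = Mul(-153, Mul(10, 15)) = Mul(-153, 150) = -22950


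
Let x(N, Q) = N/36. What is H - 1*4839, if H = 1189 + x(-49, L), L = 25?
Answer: -131449/36 ≈ -3651.4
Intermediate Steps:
x(N, Q) = N/36 (x(N, Q) = N*(1/36) = N/36)
H = 42755/36 (H = 1189 + (1/36)*(-49) = 1189 - 49/36 = 42755/36 ≈ 1187.6)
H - 1*4839 = 42755/36 - 1*4839 = 42755/36 - 4839 = -131449/36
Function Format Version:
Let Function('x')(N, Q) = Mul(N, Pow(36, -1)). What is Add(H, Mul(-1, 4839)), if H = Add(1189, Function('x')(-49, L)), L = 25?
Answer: Rational(-131449, 36) ≈ -3651.4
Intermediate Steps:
Function('x')(N, Q) = Mul(Rational(1, 36), N) (Function('x')(N, Q) = Mul(N, Rational(1, 36)) = Mul(Rational(1, 36), N))
H = Rational(42755, 36) (H = Add(1189, Mul(Rational(1, 36), -49)) = Add(1189, Rational(-49, 36)) = Rational(42755, 36) ≈ 1187.6)
Add(H, Mul(-1, 4839)) = Add(Rational(42755, 36), Mul(-1, 4839)) = Add(Rational(42755, 36), -4839) = Rational(-131449, 36)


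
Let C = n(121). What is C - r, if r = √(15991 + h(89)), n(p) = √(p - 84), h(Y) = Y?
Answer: √37 - 4*√1005 ≈ -120.72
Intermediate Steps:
n(p) = √(-84 + p)
C = √37 (C = √(-84 + 121) = √37 ≈ 6.0828)
r = 4*√1005 (r = √(15991 + 89) = √16080 = 4*√1005 ≈ 126.81)
C - r = √37 - 4*√1005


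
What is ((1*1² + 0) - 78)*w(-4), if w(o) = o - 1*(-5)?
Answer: -77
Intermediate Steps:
w(o) = 5 + o (w(o) = o + 5 = 5 + o)
((1*1² + 0) - 78)*w(-4) = ((1*1² + 0) - 78)*(5 - 4) = ((1*1 + 0) - 78)*1 = ((1 + 0) - 78)*1 = (1 - 78)*1 = -77*1 = -77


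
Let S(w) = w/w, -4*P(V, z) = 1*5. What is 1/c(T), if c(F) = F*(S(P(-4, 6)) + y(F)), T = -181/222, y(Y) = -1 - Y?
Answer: -49284/32761 ≈ -1.5043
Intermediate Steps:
P(V, z) = -5/4
S(w) = 1
T = -181/222 (T = -181*1/222 = -181/222 ≈ -0.81532)
c(F) = -F² (c(F) = F*(1 + (-1 - F)) = F*(-F) = -F²)
1/c(T) = 1/(-(-181/222)²) = 1/(-1*32761/49284) = 1/(-32761/49284) = -49284/32761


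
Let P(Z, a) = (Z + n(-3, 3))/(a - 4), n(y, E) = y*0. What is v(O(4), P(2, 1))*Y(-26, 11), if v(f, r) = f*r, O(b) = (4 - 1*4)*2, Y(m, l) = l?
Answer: 0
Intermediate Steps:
n(y, E) = 0
O(b) = 0 (O(b) = (4 - 4)*2 = 0*2 = 0)
P(Z, a) = Z/(-4 + a) (P(Z, a) = (Z + 0)/(a - 4) = Z/(-4 + a))
v(O(4), P(2, 1))*Y(-26, 11) = (0*(2/(-4 + 1)))*11 = (0*(2/(-3)))*11 = (0*(2*(-⅓)))*11 = (0*(-⅔))*11 = 0*11 = 0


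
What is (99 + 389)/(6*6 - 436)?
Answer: -61/50 ≈ -1.2200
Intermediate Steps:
(99 + 389)/(6*6 - 436) = 488/(36 - 436) = 488/(-400) = 488*(-1/400) = -61/50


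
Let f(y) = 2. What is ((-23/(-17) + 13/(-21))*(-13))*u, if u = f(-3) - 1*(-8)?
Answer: -34060/357 ≈ -95.406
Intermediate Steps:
u = 10 (u = 2 - 1*(-8) = 2 + 8 = 10)
((-23/(-17) + 13/(-21))*(-13))*u = ((-23/(-17) + 13/(-21))*(-13))*10 = ((-23*(-1/17) + 13*(-1/21))*(-13))*10 = ((23/17 - 13/21)*(-13))*10 = ((262/357)*(-13))*10 = -3406/357*10 = -34060/357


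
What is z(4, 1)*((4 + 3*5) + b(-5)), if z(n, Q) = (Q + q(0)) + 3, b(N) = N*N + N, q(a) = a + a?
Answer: 156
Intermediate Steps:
q(a) = 2*a
b(N) = N + N**2 (b(N) = N**2 + N = N + N**2)
z(n, Q) = 3 + Q (z(n, Q) = (Q + 2*0) + 3 = (Q + 0) + 3 = Q + 3 = 3 + Q)
z(4, 1)*((4 + 3*5) + b(-5)) = (3 + 1)*((4 + 3*5) - 5*(1 - 5)) = 4*((4 + 15) - 5*(-4)) = 4*(19 + 20) = 4*39 = 156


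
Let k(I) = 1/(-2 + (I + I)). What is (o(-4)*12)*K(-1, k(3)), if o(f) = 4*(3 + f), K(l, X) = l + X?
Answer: 36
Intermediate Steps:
k(I) = 1/(-2 + 2*I)
K(l, X) = X + l
o(f) = 12 + 4*f
(o(-4)*12)*K(-1, k(3)) = ((12 + 4*(-4))*12)*(1/(2*(-1 + 3)) - 1) = ((12 - 16)*12)*((1/2)/2 - 1) = (-4*12)*((1/2)*(1/2) - 1) = -48*(1/4 - 1) = -48*(-3/4) = 36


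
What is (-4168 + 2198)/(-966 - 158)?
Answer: 985/562 ≈ 1.7527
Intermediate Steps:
(-4168 + 2198)/(-966 - 158) = -1970/(-1124) = -1970*(-1/1124) = 985/562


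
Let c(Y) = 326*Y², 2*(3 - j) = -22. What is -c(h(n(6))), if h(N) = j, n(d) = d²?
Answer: -63896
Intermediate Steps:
j = 14 (j = 3 - ½*(-22) = 3 + 11 = 14)
h(N) = 14
-c(h(n(6))) = -326*14² = -326*196 = -1*63896 = -63896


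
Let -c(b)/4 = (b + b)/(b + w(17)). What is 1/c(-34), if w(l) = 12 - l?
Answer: -39/272 ≈ -0.14338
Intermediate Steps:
c(b) = -8*b/(-5 + b) (c(b) = -4*(b + b)/(b + (12 - 1*17)) = -4*2*b/(b + (12 - 17)) = -4*2*b/(b - 5) = -4*2*b/(-5 + b) = -8*b/(-5 + b))
1/c(-34) = 1/(-8*(-34)/(-5 - 34)) = 1/(-8*(-34)/(-39)) = 1/(-8*(-34)*(-1/39)) = 1/(-272/39) = -39/272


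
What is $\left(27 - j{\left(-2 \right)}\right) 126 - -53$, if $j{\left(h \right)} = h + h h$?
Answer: $3203$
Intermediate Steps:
$j{\left(h \right)} = h + h^{2}$
$\left(27 - j{\left(-2 \right)}\right) 126 - -53 = \left(27 - - 2 \left(1 - 2\right)\right) 126 - -53 = \left(27 - \left(-2\right) \left(-1\right)\right) 126 + 53 = \left(27 - 2\right) 126 + 53 = 25 \cdot 126 + 53 = 3150 + 53 = 3203$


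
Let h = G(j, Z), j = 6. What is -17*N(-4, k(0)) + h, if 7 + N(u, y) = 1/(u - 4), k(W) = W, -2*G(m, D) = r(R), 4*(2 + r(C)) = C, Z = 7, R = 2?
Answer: 975/8 ≈ 121.88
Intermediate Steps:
r(C) = -2 + C/4
G(m, D) = ¾ (G(m, D) = -(-2 + (¼)*2)/2 = -(-2 + ½)/2 = -½*(-3/2) = ¾)
N(u, y) = -7 + 1/(-4 + u) (N(u, y) = -7 + 1/(u - 4) = -7 + 1/(-4 + u))
h = ¾ ≈ 0.75000
-17*N(-4, k(0)) + h = -17*(29 - 7*(-4))/(-4 - 4) + ¾ = -17*(29 + 28)/(-8) + ¾ = -(-17)*57/8 + ¾ = -17*(-57/8) + ¾ = 969/8 + ¾ = 975/8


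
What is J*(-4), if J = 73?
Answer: -292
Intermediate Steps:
J*(-4) = 73*(-4) = -292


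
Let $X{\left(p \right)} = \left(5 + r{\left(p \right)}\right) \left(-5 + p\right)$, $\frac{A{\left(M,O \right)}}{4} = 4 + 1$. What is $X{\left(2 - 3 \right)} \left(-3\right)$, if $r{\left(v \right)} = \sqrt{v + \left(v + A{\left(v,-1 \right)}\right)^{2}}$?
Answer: $90 + 108 \sqrt{10} \approx 431.53$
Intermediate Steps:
$A{\left(M,O \right)} = 20$ ($A{\left(M,O \right)} = 4 \left(4 + 1\right) = 4 \cdot 5 = 20$)
$r{\left(v \right)} = \sqrt{v + \left(20 + v\right)^{2}}$ ($r{\left(v \right)} = \sqrt{v + \left(v + 20\right)^{2}} = \sqrt{v + \left(20 + v\right)^{2}}$)
$X{\left(p \right)} = \left(-5 + p\right) \left(5 + \sqrt{p + \left(20 + p\right)^{2}}\right)$ ($X{\left(p \right)} = \left(5 + \sqrt{p + \left(20 + p\right)^{2}}\right) \left(-5 + p\right) = \left(-5 + p\right) \left(5 + \sqrt{p + \left(20 + p\right)^{2}}\right)$)
$X{\left(2 - 3 \right)} \left(-3\right) = \left(-25 - 5 \sqrt{\left(2 - 3\right) + \left(20 + \left(2 - 3\right)\right)^{2}} + 5 \left(2 - 3\right) + \left(2 - 3\right) \sqrt{\left(2 - 3\right) + \left(20 + \left(2 - 3\right)\right)^{2}}\right) \left(-3\right) = \left(-25 - 5 \sqrt{-1 + \left(20 - 1\right)^{2}} + 5 \left(-1\right) - \sqrt{-1 + \left(20 - 1\right)^{2}}\right) \left(-3\right) = \left(-25 - 5 \sqrt{-1 + 19^{2}} - 5 - \sqrt{-1 + 19^{2}}\right) \left(-3\right) = \left(-25 - 5 \sqrt{-1 + 361} - 5 - \sqrt{-1 + 361}\right) \left(-3\right) = \left(-25 - 5 \sqrt{360} - 5 - \sqrt{360}\right) \left(-3\right) = \left(-25 - 5 \cdot 6 \sqrt{10} - 5 - 6 \sqrt{10}\right) \left(-3\right) = \left(-25 - 30 \sqrt{10} - 5 - 6 \sqrt{10}\right) \left(-3\right) = \left(-30 - 36 \sqrt{10}\right) \left(-3\right) = 90 + 108 \sqrt{10}$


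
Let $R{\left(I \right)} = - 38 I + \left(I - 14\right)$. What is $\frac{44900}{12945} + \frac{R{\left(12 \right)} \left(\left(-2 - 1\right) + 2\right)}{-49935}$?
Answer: $\frac{49692282}{14364635} \approx 3.4594$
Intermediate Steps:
$R{\left(I \right)} = -14 - 37 I$ ($R{\left(I \right)} = - 38 I + \left(I - 14\right) = - 38 I + \left(-14 + I\right) = -14 - 37 I$)
$\frac{44900}{12945} + \frac{R{\left(12 \right)} \left(\left(-2 - 1\right) + 2\right)}{-49935} = \frac{44900}{12945} + \frac{\left(-14 - 444\right) \left(\left(-2 - 1\right) + 2\right)}{-49935} = 44900 \cdot \frac{1}{12945} + \left(-14 - 444\right) \left(-3 + 2\right) \left(- \frac{1}{49935}\right) = \frac{8980}{2589} + \left(-458\right) \left(-1\right) \left(- \frac{1}{49935}\right) = \frac{8980}{2589} + 458 \left(- \frac{1}{49935}\right) = \frac{8980}{2589} - \frac{458}{49935} = \frac{49692282}{14364635}$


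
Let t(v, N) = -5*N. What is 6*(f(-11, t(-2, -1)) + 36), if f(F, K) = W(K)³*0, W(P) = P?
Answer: 216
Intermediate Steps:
f(F, K) = 0 (f(F, K) = K³*0 = 0)
6*(f(-11, t(-2, -1)) + 36) = 6*(0 + 36) = 6*36 = 216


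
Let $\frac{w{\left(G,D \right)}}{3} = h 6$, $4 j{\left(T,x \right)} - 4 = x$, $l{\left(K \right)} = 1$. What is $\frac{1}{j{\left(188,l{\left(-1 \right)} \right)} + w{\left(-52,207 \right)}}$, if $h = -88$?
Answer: $- \frac{4}{6331} \approx -0.00063181$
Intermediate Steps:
$j{\left(T,x \right)} = 1 + \frac{x}{4}$
$w{\left(G,D \right)} = -1584$ ($w{\left(G,D \right)} = 3 \left(\left(-88\right) 6\right) = 3 \left(-528\right) = -1584$)
$\frac{1}{j{\left(188,l{\left(-1 \right)} \right)} + w{\left(-52,207 \right)}} = \frac{1}{\left(1 + \frac{1}{4} \cdot 1\right) - 1584} = \frac{1}{\left(1 + \frac{1}{4}\right) - 1584} = \frac{1}{\frac{5}{4} - 1584} = \frac{1}{- \frac{6331}{4}} = - \frac{4}{6331}$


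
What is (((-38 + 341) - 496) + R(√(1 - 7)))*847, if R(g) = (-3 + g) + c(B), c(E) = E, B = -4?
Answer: -169400 + 847*I*√6 ≈ -1.694e+5 + 2074.7*I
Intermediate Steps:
R(g) = -7 + g (R(g) = (-3 + g) - 4 = -7 + g)
(((-38 + 341) - 496) + R(√(1 - 7)))*847 = (((-38 + 341) - 496) + (-7 + √(1 - 7)))*847 = ((303 - 496) + (-7 + √(-6)))*847 = (-193 + (-7 + I*√6))*847 = (-200 + I*√6)*847 = -169400 + 847*I*√6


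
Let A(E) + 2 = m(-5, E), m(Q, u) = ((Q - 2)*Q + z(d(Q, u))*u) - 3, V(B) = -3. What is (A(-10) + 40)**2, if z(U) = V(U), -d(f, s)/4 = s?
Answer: 10000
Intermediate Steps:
d(f, s) = -4*s
z(U) = -3
m(Q, u) = -3 - 3*u + Q*(-2 + Q) (m(Q, u) = ((Q - 2)*Q - 3*u) - 3 = ((-2 + Q)*Q - 3*u) - 3 = (Q*(-2 + Q) - 3*u) - 3 = (-3*u + Q*(-2 + Q)) - 3 = -3 - 3*u + Q*(-2 + Q))
A(E) = 30 - 3*E (A(E) = -2 + (-3 + (-5)**2 - 3*E - 2*(-5)) = -2 + (-3 + 25 - 3*E + 10) = -2 + (32 - 3*E) = 30 - 3*E)
(A(-10) + 40)**2 = ((30 - 3*(-10)) + 40)**2 = ((30 + 30) + 40)**2 = (60 + 40)**2 = 100**2 = 10000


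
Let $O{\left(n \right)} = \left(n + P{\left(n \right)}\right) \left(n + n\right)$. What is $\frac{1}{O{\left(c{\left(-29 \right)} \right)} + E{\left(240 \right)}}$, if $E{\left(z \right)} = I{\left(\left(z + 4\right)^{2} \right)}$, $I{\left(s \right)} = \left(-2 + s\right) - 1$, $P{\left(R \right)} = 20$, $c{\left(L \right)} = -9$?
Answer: $\frac{1}{59335} \approx 1.6853 \cdot 10^{-5}$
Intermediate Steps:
$O{\left(n \right)} = 2 n \left(20 + n\right)$ ($O{\left(n \right)} = \left(n + 20\right) \left(n + n\right) = \left(20 + n\right) 2 n = 2 n \left(20 + n\right)$)
$I{\left(s \right)} = -3 + s$
$E{\left(z \right)} = -3 + \left(4 + z\right)^{2}$ ($E{\left(z \right)} = -3 + \left(z + 4\right)^{2} = -3 + \left(4 + z\right)^{2}$)
$\frac{1}{O{\left(c{\left(-29 \right)} \right)} + E{\left(240 \right)}} = \frac{1}{2 \left(-9\right) \left(20 - 9\right) - \left(3 - \left(4 + 240\right)^{2}\right)} = \frac{1}{2 \left(-9\right) 11 - \left(3 - 244^{2}\right)} = \frac{1}{-198 + \left(-3 + 59536\right)} = \frac{1}{-198 + 59533} = \frac{1}{59335}$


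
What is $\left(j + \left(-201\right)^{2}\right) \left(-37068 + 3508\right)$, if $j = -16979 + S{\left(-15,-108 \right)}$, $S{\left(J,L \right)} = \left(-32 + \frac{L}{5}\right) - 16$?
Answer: $-783706544$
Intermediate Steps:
$S{\left(J,L \right)} = -48 + \frac{L}{5}$ ($S{\left(J,L \right)} = \left(-32 + L \frac{1}{5}\right) - 16 = \left(-32 + \frac{L}{5}\right) - 16 = -48 + \frac{L}{5}$)
$j = - \frac{85243}{5}$ ($j = -16979 + \left(-48 + \frac{1}{5} \left(-108\right)\right) = -16979 - \frac{348}{5} = - \frac{85243}{5} \approx -17049.0$)
$\left(j + \left(-201\right)^{2}\right) \left(-37068 + 3508\right) = \left(- \frac{85243}{5} + \left(-201\right)^{2}\right) \left(-37068 + 3508\right) = \left(- \frac{85243}{5} + 40401\right) \left(-33560\right) = \frac{116762}{5} \left(-33560\right) = -783706544$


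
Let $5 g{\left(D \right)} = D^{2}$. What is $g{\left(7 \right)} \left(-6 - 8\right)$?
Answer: $- \frac{686}{5} \approx -137.2$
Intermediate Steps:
$g{\left(D \right)} = \frac{D^{2}}{5}$
$g{\left(7 \right)} \left(-6 - 8\right) = \frac{7^{2}}{5} \left(-6 - 8\right) = \frac{1}{5} \cdot 49 \left(-14\right) = \frac{49}{5} \left(-14\right) = - \frac{686}{5}$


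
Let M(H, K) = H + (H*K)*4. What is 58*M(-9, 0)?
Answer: -522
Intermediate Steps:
M(H, K) = H + 4*H*K
58*M(-9, 0) = 58*(-9*(1 + 4*0)) = 58*(-9*(1 + 0)) = 58*(-9*1) = 58*(-9) = -522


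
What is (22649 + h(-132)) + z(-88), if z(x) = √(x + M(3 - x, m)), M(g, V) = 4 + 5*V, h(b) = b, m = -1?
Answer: 22517 + I*√89 ≈ 22517.0 + 9.434*I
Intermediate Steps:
z(x) = √(-1 + x) (z(x) = √(x + (4 + 5*(-1))) = √(x + (4 - 5)) = √(x - 1) = √(-1 + x))
(22649 + h(-132)) + z(-88) = (22649 - 132) + √(-1 - 88) = 22517 + √(-89) = 22517 + I*√89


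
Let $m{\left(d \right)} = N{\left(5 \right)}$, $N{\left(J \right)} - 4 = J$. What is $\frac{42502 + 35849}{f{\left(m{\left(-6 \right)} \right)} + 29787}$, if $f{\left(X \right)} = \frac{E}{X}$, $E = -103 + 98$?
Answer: $\frac{705159}{268078} \approx 2.6304$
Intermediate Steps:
$E = -5$
$N{\left(J \right)} = 4 + J$
$m{\left(d \right)} = 9$ ($m{\left(d \right)} = 4 + 5 = 9$)
$f{\left(X \right)} = - \frac{5}{X}$
$\frac{42502 + 35849}{f{\left(m{\left(-6 \right)} \right)} + 29787} = \frac{42502 + 35849}{- \frac{5}{9} + 29787} = \frac{78351}{\left(-5\right) \frac{1}{9} + 29787} = \frac{78351}{- \frac{5}{9} + 29787} = \frac{78351}{\frac{268078}{9}} = 78351 \cdot \frac{9}{268078} = \frac{705159}{268078}$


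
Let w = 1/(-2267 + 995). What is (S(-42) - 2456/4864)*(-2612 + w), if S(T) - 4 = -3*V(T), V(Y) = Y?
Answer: -261587636845/773376 ≈ -3.3824e+5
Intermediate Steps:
S(T) = 4 - 3*T
w = -1/1272 (w = 1/(-1272) = -1/1272 ≈ -0.00078616)
(S(-42) - 2456/4864)*(-2612 + w) = ((4 - 3*(-42)) - 2456/4864)*(-2612 - 1/1272) = ((4 + 126) - 2456*1/4864)*(-3322465/1272) = (130 - 307/608)*(-3322465/1272) = (78733/608)*(-3322465/1272) = -261587636845/773376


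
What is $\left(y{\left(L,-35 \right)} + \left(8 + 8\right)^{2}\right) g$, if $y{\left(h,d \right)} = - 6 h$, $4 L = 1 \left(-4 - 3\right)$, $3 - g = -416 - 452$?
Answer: $\frac{464243}{2} \approx 2.3212 \cdot 10^{5}$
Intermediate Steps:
$g = 871$ ($g = 3 - \left(-416 - 452\right) = 3 - -868 = 3 + 868 = 871$)
$L = - \frac{7}{4}$ ($L = \frac{1 \left(-4 - 3\right)}{4} = \frac{1 \left(-7\right)}{4} = \frac{1}{4} \left(-7\right) = - \frac{7}{4} \approx -1.75$)
$\left(y{\left(L,-35 \right)} + \left(8 + 8\right)^{2}\right) g = \left(\left(-6\right) \left(- \frac{7}{4}\right) + \left(8 + 8\right)^{2}\right) 871 = \left(\frac{21}{2} + 16^{2}\right) 871 = \left(\frac{21}{2} + 256\right) 871 = \frac{533}{2} \cdot 871 = \frac{464243}{2}$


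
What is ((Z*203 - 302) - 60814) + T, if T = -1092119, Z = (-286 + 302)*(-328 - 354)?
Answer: -3368371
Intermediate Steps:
Z = -10912 (Z = 16*(-682) = -10912)
((Z*203 - 302) - 60814) + T = ((-10912*203 - 302) - 60814) - 1092119 = ((-2215136 - 302) - 60814) - 1092119 = (-2215438 - 60814) - 1092119 = -2276252 - 1092119 = -3368371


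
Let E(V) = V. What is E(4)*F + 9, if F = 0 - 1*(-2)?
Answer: 17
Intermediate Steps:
F = 2 (F = 0 + 2 = 2)
E(4)*F + 9 = 4*2 + 9 = 8 + 9 = 17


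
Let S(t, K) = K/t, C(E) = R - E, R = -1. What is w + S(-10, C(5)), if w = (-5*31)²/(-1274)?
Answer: -116303/6370 ≈ -18.258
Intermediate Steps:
C(E) = -1 - E
w = -24025/1274 (w = (-155)²*(-1/1274) = 24025*(-1/1274) = -24025/1274 ≈ -18.858)
w + S(-10, C(5)) = -24025/1274 + (-1 - 1*5)/(-10) = -24025/1274 + (-1 - 5)*(-⅒) = -24025/1274 - 6*(-⅒) = -24025/1274 + ⅗ = -116303/6370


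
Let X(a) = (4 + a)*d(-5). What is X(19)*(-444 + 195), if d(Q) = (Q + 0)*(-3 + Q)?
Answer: -229080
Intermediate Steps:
d(Q) = Q*(-3 + Q)
X(a) = 160 + 40*a (X(a) = (4 + a)*(-5*(-3 - 5)) = (4 + a)*(-5*(-8)) = (4 + a)*40 = 160 + 40*a)
X(19)*(-444 + 195) = (160 + 40*19)*(-444 + 195) = (160 + 760)*(-249) = 920*(-249) = -229080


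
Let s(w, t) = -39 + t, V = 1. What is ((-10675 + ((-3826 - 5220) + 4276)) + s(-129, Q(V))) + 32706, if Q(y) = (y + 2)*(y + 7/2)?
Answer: 34471/2 ≈ 17236.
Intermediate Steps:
Q(y) = (2 + y)*(7/2 + y) (Q(y) = (2 + y)*(y + 7*(½)) = (2 + y)*(y + 7/2) = (2 + y)*(7/2 + y))
((-10675 + ((-3826 - 5220) + 4276)) + s(-129, Q(V))) + 32706 = ((-10675 + ((-3826 - 5220) + 4276)) + (-39 + (7 + 1² + (11/2)*1))) + 32706 = ((-10675 + (-9046 + 4276)) + (-39 + (7 + 1 + 11/2))) + 32706 = ((-10675 - 4770) + (-39 + 27/2)) + 32706 = (-15445 - 51/2) + 32706 = -30941/2 + 32706 = 34471/2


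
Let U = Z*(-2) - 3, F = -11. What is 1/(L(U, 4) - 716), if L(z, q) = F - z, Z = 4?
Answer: -1/716 ≈ -0.0013966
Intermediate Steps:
U = -11 (U = 4*(-2) - 3 = -8 - 3 = -11)
L(z, q) = -11 - z
1/(L(U, 4) - 716) = 1/((-11 - 1*(-11)) - 716) = 1/((-11 + 11) - 716) = 1/(0 - 716) = 1/(-716) = -1/716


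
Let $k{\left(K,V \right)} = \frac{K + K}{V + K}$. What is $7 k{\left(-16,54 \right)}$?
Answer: $- \frac{112}{19} \approx -5.8947$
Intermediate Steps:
$k{\left(K,V \right)} = \frac{2 K}{K + V}$
$7 k{\left(-16,54 \right)} = 7 \cdot 2 \left(-16\right) \frac{1}{-16 + 54} = 7 \cdot 2 \left(-16\right) \frac{1}{38} = 7 \left(- \frac{16}{19}\right) = - \frac{112}{19}$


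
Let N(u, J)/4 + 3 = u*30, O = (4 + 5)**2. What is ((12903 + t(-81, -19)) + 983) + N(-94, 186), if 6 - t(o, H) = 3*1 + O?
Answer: 2516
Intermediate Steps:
O = 81 (O = 9**2 = 81)
t(o, H) = -78 (t(o, H) = 6 - (3*1 + 81) = 6 - (3 + 81) = 6 - 1*84 = 6 - 84 = -78)
N(u, J) = -12 + 120*u (N(u, J) = -12 + 4*(u*30) = -12 + 4*(30*u) = -12 + 120*u)
((12903 + t(-81, -19)) + 983) + N(-94, 186) = ((12903 - 78) + 983) + (-12 + 120*(-94)) = (12825 + 983) + (-12 - 11280) = 13808 - 11292 = 2516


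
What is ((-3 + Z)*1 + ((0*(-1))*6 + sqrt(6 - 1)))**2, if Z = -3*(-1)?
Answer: 5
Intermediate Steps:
Z = 3
((-3 + Z)*1 + ((0*(-1))*6 + sqrt(6 - 1)))**2 = ((-3 + 3)*1 + ((0*(-1))*6 + sqrt(6 - 1)))**2 = (0*1 + (0*6 + sqrt(5)))**2 = (0 + (0 + sqrt(5)))**2 = (0 + sqrt(5))**2 = (sqrt(5))**2 = 5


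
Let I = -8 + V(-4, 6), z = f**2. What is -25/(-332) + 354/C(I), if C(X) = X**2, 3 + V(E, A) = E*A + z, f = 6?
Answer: 117553/332 ≈ 354.08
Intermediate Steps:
z = 36 (z = 6**2 = 36)
V(E, A) = 33 + A*E (V(E, A) = -3 + (E*A + 36) = -3 + (A*E + 36) = -3 + (36 + A*E) = 33 + A*E)
I = 1 (I = -8 + (33 + 6*(-4)) = -8 + (33 - 24) = -8 + 9 = 1)
-25/(-332) + 354/C(I) = -25/(-332) + 354/(1**2) = -25*(-1/332) + 354/1 = 25/332 + 354*1 = 25/332 + 354 = 117553/332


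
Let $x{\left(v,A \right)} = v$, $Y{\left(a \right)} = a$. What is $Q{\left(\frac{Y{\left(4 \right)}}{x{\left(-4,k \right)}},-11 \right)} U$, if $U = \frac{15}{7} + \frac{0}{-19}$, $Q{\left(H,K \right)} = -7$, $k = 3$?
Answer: $-15$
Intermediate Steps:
$U = \frac{15}{7}$ ($U = 15 \cdot \frac{1}{7} + 0 \left(- \frac{1}{19}\right) = \frac{15}{7} + 0 = \frac{15}{7} \approx 2.1429$)
$Q{\left(\frac{Y{\left(4 \right)}}{x{\left(-4,k \right)}},-11 \right)} U = \left(-7\right) \frac{15}{7} = -15$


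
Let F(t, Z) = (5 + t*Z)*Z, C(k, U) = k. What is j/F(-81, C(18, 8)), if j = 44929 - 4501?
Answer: -2246/1453 ≈ -1.5458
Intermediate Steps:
F(t, Z) = Z*(5 + Z*t) (F(t, Z) = (5 + Z*t)*Z = Z*(5 + Z*t))
j = 40428
j/F(-81, C(18, 8)) = 40428/((18*(5 + 18*(-81)))) = 40428/((18*(5 - 1458))) = 40428/((18*(-1453))) = 40428/(-26154) = 40428*(-1/26154) = -2246/1453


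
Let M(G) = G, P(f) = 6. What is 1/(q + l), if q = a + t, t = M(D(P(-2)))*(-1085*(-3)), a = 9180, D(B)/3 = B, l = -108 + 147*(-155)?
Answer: 1/44877 ≈ 2.2283e-5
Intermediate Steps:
l = -22893 (l = -108 - 22785 = -22893)
D(B) = 3*B
t = 58590 (t = (3*6)*(-1085*(-3)) = 18*3255 = 58590)
q = 67770 (q = 9180 + 58590 = 67770)
1/(q + l) = 1/(67770 - 22893) = 1/44877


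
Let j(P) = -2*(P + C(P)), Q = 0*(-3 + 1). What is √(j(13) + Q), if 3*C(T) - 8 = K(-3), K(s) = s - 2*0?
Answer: 2*I*√66/3 ≈ 5.416*I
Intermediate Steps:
Q = 0 (Q = 0*(-2) = 0)
K(s) = s (K(s) = s + 0 = s)
C(T) = 5/3 (C(T) = 8/3 + (⅓)*(-3) = 8/3 - 1 = 5/3)
j(P) = -10/3 - 2*P (j(P) = -2*(P + 5/3) = -2*(5/3 + P) = -10/3 - 2*P)
√(j(13) + Q) = √((-10/3 - 2*13) + 0) = √((-10/3 - 26) + 0) = √(-88/3 + 0) = √(-88/3) = 2*I*√66/3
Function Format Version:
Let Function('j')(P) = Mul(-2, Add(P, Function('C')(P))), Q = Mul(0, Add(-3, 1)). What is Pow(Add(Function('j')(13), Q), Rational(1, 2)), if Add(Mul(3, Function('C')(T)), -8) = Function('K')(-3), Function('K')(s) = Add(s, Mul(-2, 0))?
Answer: Mul(Rational(2, 3), I, Pow(66, Rational(1, 2))) ≈ Mul(5.4160, I)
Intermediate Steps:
Q = 0 (Q = Mul(0, -2) = 0)
Function('K')(s) = s (Function('K')(s) = Add(s, 0) = s)
Function('C')(T) = Rational(5, 3) (Function('C')(T) = Add(Rational(8, 3), Mul(Rational(1, 3), -3)) = Add(Rational(8, 3), -1) = Rational(5, 3))
Function('j')(P) = Add(Rational(-10, 3), Mul(-2, P)) (Function('j')(P) = Mul(-2, Add(P, Rational(5, 3))) = Mul(-2, Add(Rational(5, 3), P)) = Add(Rational(-10, 3), Mul(-2, P)))
Pow(Add(Function('j')(13), Q), Rational(1, 2)) = Pow(Add(Add(Rational(-10, 3), Mul(-2, 13)), 0), Rational(1, 2)) = Pow(Add(Add(Rational(-10, 3), -26), 0), Rational(1, 2)) = Pow(Add(Rational(-88, 3), 0), Rational(1, 2)) = Pow(Rational(-88, 3), Rational(1, 2)) = Mul(Rational(2, 3), I, Pow(66, Rational(1, 2)))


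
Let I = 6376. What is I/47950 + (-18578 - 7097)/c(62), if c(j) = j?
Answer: -615360469/1486450 ≈ -413.98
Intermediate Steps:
I/47950 + (-18578 - 7097)/c(62) = 6376/47950 + (-18578 - 7097)/62 = 6376*(1/47950) - 25675*1/62 = 3188/23975 - 25675/62 = -615360469/1486450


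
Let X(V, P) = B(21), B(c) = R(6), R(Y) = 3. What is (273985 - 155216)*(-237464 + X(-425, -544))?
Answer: -28203005509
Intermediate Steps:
B(c) = 3
X(V, P) = 3
(273985 - 155216)*(-237464 + X(-425, -544)) = (273985 - 155216)*(-237464 + 3) = 118769*(-237461) = -28203005509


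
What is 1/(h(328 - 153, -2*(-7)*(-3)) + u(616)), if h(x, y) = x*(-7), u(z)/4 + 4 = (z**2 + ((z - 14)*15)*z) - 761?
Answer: 1/23763459 ≈ 4.2081e-8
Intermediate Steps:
u(z) = -3060 + 4*z**2 + 4*z*(-210 + 15*z) (u(z) = -16 + 4*((z**2 + ((z - 14)*15)*z) - 761) = -16 + 4*((z**2 + ((-14 + z)*15)*z) - 761) = -16 + 4*((z**2 + (-210 + 15*z)*z) - 761) = -16 + 4*((z**2 + z*(-210 + 15*z)) - 761) = -16 + 4*(-761 + z**2 + z*(-210 + 15*z)) = -16 + (-3044 + 4*z**2 + 4*z*(-210 + 15*z)) = -3060 + 4*z**2 + 4*z*(-210 + 15*z))
h(x, y) = -7*x
1/(h(328 - 153, -2*(-7)*(-3)) + u(616)) = 1/(-7*(328 - 153) + (-3060 - 840*616 + 64*616**2)) = 1/(-7*175 + (-3060 - 517440 + 64*379456)) = 1/(-1225 + (-3060 - 517440 + 24285184)) = 1/(-1225 + 23764684) = 1/23763459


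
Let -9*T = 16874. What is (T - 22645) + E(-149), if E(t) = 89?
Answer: -219878/9 ≈ -24431.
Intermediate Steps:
T = -16874/9 (T = -⅑*16874 = -16874/9 ≈ -1874.9)
(T - 22645) + E(-149) = (-16874/9 - 22645) + 89 = -220679/9 + 89 = -219878/9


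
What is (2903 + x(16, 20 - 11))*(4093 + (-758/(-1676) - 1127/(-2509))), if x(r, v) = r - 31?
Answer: 12429374028892/1051271 ≈ 1.1823e+7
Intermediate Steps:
x(r, v) = -31 + r
(2903 + x(16, 20 - 11))*(4093 + (-758/(-1676) - 1127/(-2509))) = (2903 + (-31 + 16))*(4093 + (-758/(-1676) - 1127/(-2509))) = (2903 - 15)*(4093 + (-758*(-1/1676) - 1127*(-1/2509))) = 2888*(4093 + (379/838 + 1127/2509)) = 2888*(4093 + 1895337/2102542) = 2888*(8607599743/2102542) = 12429374028892/1051271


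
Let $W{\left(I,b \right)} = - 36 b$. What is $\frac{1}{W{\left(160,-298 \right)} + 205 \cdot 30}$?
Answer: $\frac{1}{16878} \approx 5.9249 \cdot 10^{-5}$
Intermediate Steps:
$\frac{1}{W{\left(160,-298 \right)} + 205 \cdot 30} = \frac{1}{\left(-36\right) \left(-298\right) + 205 \cdot 30} = \frac{1}{10728 + 6150} = \frac{1}{16878}$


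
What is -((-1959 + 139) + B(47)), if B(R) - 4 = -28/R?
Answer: 85380/47 ≈ 1816.6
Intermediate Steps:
B(R) = 4 - 28/R
-((-1959 + 139) + B(47)) = -((-1959 + 139) + (4 - 28/47)) = -(-1820 + (4 - 28*1/47)) = -(-1820 + (4 - 28/47)) = -(-1820 + 160/47) = -1*(-85380/47) = 85380/47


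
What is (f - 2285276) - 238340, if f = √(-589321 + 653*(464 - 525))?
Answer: -2523616 + 3*I*√69906 ≈ -2.5236e+6 + 793.19*I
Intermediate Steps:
f = 3*I*√69906 (f = √(-589321 + 653*(-61)) = √(-589321 - 39833) = √(-629154) = 3*I*√69906 ≈ 793.19*I)
(f - 2285276) - 238340 = (3*I*√69906 - 2285276) - 238340 = (-2285276 + 3*I*√69906) - 238340 = -2523616 + 3*I*√69906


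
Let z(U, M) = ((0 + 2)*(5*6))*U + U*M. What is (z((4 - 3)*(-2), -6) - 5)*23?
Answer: -2599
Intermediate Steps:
z(U, M) = 60*U + M*U (z(U, M) = (2*30)*U + M*U = 60*U + M*U)
(z((4 - 3)*(-2), -6) - 5)*23 = (((4 - 3)*(-2))*(60 - 6) - 5)*23 = ((1*(-2))*54 - 5)*23 = (-2*54 - 5)*23 = (-108 - 5)*23 = -113*23 = -2599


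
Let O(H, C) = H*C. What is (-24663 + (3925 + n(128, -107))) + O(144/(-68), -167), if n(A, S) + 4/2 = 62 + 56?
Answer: -344562/17 ≈ -20268.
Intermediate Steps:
n(A, S) = 116 (n(A, S) = -2 + (62 + 56) = -2 + 118 = 116)
O(H, C) = C*H
(-24663 + (3925 + n(128, -107))) + O(144/(-68), -167) = (-24663 + (3925 + 116)) - 24048/(-68) = (-24663 + 4041) - 24048*(-1)/68 = -20622 - 167*(-36/17) = -20622 + 6012/17 = -344562/17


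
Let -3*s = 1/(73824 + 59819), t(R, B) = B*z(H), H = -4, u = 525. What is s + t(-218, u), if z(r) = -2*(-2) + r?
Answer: -1/400929 ≈ -2.4942e-6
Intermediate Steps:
z(r) = 4 + r
t(R, B) = 0 (t(R, B) = B*(4 - 4) = B*0 = 0)
s = -1/400929 (s = -1/(3*(73824 + 59819)) = -⅓/133643 = -⅓*1/133643 = -1/400929 ≈ -2.4942e-6)
s + t(-218, u) = -1/400929 + 0 = -1/400929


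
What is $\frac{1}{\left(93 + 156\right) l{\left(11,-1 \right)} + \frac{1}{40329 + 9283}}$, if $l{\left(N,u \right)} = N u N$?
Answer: $- \frac{49612}{1494759947} \approx -3.3191 \cdot 10^{-5}$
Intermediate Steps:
$l{\left(N,u \right)} = u N^{2}$
$\frac{1}{\left(93 + 156\right) l{\left(11,-1 \right)} + \frac{1}{40329 + 9283}} = \frac{1}{\left(93 + 156\right) \left(- 11^{2}\right) + \frac{1}{40329 + 9283}} = \frac{1}{249 \left(\left(-1\right) 121\right) + \frac{1}{49612}} = \frac{1}{249 \left(-121\right) + \frac{1}{49612}} = \frac{1}{-30129 + \frac{1}{49612}} = \frac{1}{- \frac{1494759947}{49612}} = - \frac{49612}{1494759947}$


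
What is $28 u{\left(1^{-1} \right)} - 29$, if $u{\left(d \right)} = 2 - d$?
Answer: $-1$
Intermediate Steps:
$28 u{\left(1^{-1} \right)} - 29 = 28 \left(2 - 1^{-1}\right) - 29 = 28 \left(2 - 1\right) - 29 = 28 \cdot 1 - 29 = 28 - 29 = -1$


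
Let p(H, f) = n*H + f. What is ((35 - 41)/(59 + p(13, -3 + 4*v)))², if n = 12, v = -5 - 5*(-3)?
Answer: 1/1764 ≈ 0.00056689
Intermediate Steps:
v = 10 (v = -5 + 15 = 10)
p(H, f) = f + 12*H (p(H, f) = 12*H + f = f + 12*H)
((35 - 41)/(59 + p(13, -3 + 4*v)))² = ((35 - 41)/(59 + ((-3 + 4*10) + 12*13)))² = (-6/(59 + ((-3 + 40) + 156)))² = (-6/(59 + (37 + 156)))² = (-6/(59 + 193))² = (-6/252)² = (-6*1/252)² = (-1/42)² = 1/1764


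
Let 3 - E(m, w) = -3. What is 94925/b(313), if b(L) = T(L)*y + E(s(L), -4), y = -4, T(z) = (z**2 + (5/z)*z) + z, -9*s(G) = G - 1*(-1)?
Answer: -94925/393142 ≈ -0.24145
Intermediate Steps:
s(G) = -1/9 - G/9 (s(G) = -(G - 1*(-1))/9 = -(G + 1)/9 = -(1 + G)/9 = -1/9 - G/9)
E(m, w) = 6 (E(m, w) = 3 - 1*(-3) = 3 + 3 = 6)
T(z) = 5 + z + z**2 (T(z) = (z**2 + 5) + z = (5 + z**2) + z = 5 + z + z**2)
b(L) = -14 - 4*L - 4*L**2 (b(L) = (5 + L + L**2)*(-4) + 6 = (-20 - 4*L - 4*L**2) + 6 = -14 - 4*L - 4*L**2)
94925/b(313) = 94925/(-14 - 4*313 - 4*313**2) = 94925/(-14 - 1252 - 4*97969) = 94925/(-14 - 1252 - 391876) = 94925/(-393142) = 94925*(-1/393142) = -94925/393142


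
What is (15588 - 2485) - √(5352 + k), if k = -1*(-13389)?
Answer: 13103 - √18741 ≈ 12966.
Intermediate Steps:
k = 13389
(15588 - 2485) - √(5352 + k) = (15588 - 2485) - √(5352 + 13389) = 13103 - √18741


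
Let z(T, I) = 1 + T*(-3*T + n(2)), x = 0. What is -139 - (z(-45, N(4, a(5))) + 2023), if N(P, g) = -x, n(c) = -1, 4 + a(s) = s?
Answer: 3867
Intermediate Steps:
a(s) = -4 + s
N(P, g) = 0 (N(P, g) = -1*0 = 0)
z(T, I) = 1 + T*(-1 - 3*T) (z(T, I) = 1 + T*(-3*T - 1) = 1 + T*(-1 - 3*T))
-139 - (z(-45, N(4, a(5))) + 2023) = -139 - ((1 - 1*(-45) - 3*(-45)**2) + 2023) = -139 - ((1 + 45 - 3*2025) + 2023) = -139 - ((1 + 45 - 6075) + 2023) = -139 - (-6029 + 2023) = -139 - 1*(-4006) = -139 + 4006 = 3867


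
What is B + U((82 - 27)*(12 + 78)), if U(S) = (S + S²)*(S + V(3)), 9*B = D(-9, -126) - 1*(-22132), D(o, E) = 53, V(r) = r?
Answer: 121385402315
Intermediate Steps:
B = 2465 (B = (53 - 1*(-22132))/9 = (53 + 22132)/9 = (⅑)*22185 = 2465)
U(S) = (3 + S)*(S + S²) (U(S) = (S + S²)*(S + 3) = (S + S²)*(3 + S) = (3 + S)*(S + S²))
B + U((82 - 27)*(12 + 78)) = 2465 + ((82 - 27)*(12 + 78))*(3 + ((82 - 27)*(12 + 78))² + 4*((82 - 27)*(12 + 78))) = 2465 + (55*90)*(3 + (55*90)² + 4*(55*90)) = 2465 + 4950*(3 + 4950² + 4*4950) = 2465 + 4950*(3 + 24502500 + 19800) = 2465 + 4950*24522303 = 2465 + 121385399850 = 121385402315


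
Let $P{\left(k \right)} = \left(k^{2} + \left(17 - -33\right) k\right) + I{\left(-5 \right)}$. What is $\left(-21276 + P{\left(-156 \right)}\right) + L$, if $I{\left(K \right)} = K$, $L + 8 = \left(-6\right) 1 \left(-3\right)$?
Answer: $-4735$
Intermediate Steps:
$L = 10$ ($L = -8 + \left(-6\right) 1 \left(-3\right) = -8 - -18 = -8 + 18 = 10$)
$P{\left(k \right)} = -5 + k^{2} + 50 k$ ($P{\left(k \right)} = \left(k^{2} + \left(17 - -33\right) k\right) - 5 = \left(k^{2} + \left(17 + 33\right) k\right) - 5 = \left(k^{2} + 50 k\right) - 5 = -5 + k^{2} + 50 k$)
$\left(-21276 + P{\left(-156 \right)}\right) + L = \left(-21276 + \left(-5 + \left(-156\right)^{2} + 50 \left(-156\right)\right)\right) + 10 = \left(-21276 - -16531\right) + 10 = \left(-21276 + 16531\right) + 10 = -4745 + 10 = -4735$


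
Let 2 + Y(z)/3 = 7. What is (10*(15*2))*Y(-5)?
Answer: 4500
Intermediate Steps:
Y(z) = 15 (Y(z) = -6 + 3*7 = -6 + 21 = 15)
(10*(15*2))*Y(-5) = (10*(15*2))*15 = (10*30)*15 = 300*15 = 4500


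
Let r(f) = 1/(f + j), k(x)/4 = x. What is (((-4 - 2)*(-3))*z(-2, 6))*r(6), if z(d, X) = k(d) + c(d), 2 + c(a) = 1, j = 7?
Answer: -162/13 ≈ -12.462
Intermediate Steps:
c(a) = -1 (c(a) = -2 + 1 = -1)
k(x) = 4*x
r(f) = 1/(7 + f) (r(f) = 1/(f + 7) = 1/(7 + f))
z(d, X) = -1 + 4*d (z(d, X) = 4*d - 1 = -1 + 4*d)
(((-4 - 2)*(-3))*z(-2, 6))*r(6) = (((-4 - 2)*(-3))*(-1 + 4*(-2)))/(7 + 6) = ((-6*(-3))*(-1 - 8))/13 = (18*(-9))*(1/13) = -162*1/13 = -162/13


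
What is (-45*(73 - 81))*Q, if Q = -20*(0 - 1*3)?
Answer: 21600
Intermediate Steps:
Q = 60 (Q = -20*(0 - 3) = -20*(-3) = 60)
(-45*(73 - 81))*Q = -45*(73 - 81)*60 = -45*(-8)*60 = 360*60 = 21600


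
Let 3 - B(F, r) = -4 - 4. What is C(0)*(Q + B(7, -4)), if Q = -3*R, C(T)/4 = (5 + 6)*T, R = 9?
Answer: 0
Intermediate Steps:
B(F, r) = 11 (B(F, r) = 3 - (-4 - 4) = 3 - 1*(-8) = 3 + 8 = 11)
C(T) = 44*T (C(T) = 4*((5 + 6)*T) = 4*(11*T) = 44*T)
Q = -27 (Q = -3*9 = -27)
C(0)*(Q + B(7, -4)) = (44*0)*(-27 + 11) = 0*(-16) = 0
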